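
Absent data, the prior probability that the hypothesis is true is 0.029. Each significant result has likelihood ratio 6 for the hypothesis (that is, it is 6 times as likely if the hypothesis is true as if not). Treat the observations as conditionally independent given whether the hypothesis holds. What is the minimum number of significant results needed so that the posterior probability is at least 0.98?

Prior odds: 0.029 ÷ 0.971 = 29/971.
Likelihood ratio per significant result = 6.
Target posterior odds = 0.98/0.02 = 49.
Need (29/971) × 6ⁿ ≥ 49, i.e. 6ⁿ ≥ 47579/29.
6⁴ = 1296 falls short of 47579/29 but 6⁵ = 7776 reaches it, so n = 5.

5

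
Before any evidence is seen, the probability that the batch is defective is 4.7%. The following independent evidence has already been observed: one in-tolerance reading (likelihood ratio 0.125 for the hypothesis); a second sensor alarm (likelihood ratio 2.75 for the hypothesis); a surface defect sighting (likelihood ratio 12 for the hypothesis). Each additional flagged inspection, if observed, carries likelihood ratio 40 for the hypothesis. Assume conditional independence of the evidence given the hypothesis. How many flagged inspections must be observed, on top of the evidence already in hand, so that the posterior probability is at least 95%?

2

Prior odds = 0.047/0.953 = 47/953.
Combined Bayes factor of the evidence already in hand = 0.125 × 2.75 × 12 = 4.125.
Odds after that evidence = (47/953) × 4.125 = 1551/7624.
Target odds = 0.95/0.05 = 19.
Need 40ⁿ ≥ 19 ÷ (1551/7624) = 144856/1551.
40¹ = 40 falls short of 144856/1551 but 40² = 1600 reaches it, so n = 2.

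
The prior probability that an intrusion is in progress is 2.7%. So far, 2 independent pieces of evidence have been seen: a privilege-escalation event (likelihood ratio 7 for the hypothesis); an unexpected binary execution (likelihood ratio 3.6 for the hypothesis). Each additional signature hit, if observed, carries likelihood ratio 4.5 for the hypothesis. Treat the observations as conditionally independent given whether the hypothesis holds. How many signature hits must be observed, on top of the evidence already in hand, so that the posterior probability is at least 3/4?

Prior odds = 0.027/0.973 = 27/973.
Combined Bayes factor of the evidence already in hand = 7 × 3.6 = 25.2.
Odds after that evidence = (27/973) × 25.2 = 486/695.
Target odds = 0.75/0.25 = 3.
Need 4.5ⁿ ≥ 3 ÷ (486/695) = 695/162.
4.5¹ = 4.5, which meets the required 695/162; so n = 1.

1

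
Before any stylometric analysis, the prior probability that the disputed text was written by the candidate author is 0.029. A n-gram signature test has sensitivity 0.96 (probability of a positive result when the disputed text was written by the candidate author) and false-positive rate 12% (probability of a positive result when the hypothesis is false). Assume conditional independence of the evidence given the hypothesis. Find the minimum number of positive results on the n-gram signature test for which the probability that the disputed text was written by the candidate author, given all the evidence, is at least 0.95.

4

Prior odds: 0.029 ÷ 0.971 = 29/971.
Likelihood ratio of a positive result = 0.96/0.12 = 8.
Target posterior odds = 0.95/0.05 = 19.
Need (29/971) × 8ⁿ ≥ 19, i.e. 8ⁿ ≥ 18449/29.
8³ = 512 falls short of 18449/29 but 8⁴ = 4096 reaches it, so n = 4.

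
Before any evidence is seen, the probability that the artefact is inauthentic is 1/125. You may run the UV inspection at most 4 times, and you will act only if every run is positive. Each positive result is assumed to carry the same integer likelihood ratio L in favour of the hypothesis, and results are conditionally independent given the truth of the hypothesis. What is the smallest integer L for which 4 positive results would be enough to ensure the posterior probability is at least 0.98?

Prior odds = 0.008/0.992 = 1/124.
Target odds = 0.98/0.02 = 49.
Need L⁴ ≥ 49 ÷ (1/124) = 6076.
8⁴ = 4096 < 6076 ≤ 6561 = 9⁴, so L = 9.

9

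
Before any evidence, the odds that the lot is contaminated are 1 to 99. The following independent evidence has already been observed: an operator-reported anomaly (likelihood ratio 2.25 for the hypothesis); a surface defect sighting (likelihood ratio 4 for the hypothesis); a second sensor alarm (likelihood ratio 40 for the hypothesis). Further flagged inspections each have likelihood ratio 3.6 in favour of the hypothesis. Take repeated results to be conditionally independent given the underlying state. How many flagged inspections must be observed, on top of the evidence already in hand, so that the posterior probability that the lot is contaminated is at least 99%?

3

Prior odds = 1/99.
Combined Bayes factor of the evidence already in hand = 2.25 × 4 × 40 = 360.
Odds after that evidence = (1/99) × 360 = 40/11.
Target odds = 0.99/0.01 = 99.
Need 3.6ⁿ ≥ 99 ÷ (40/11) = 27.225.
3.6² = 12.96 falls short of 27.225 but 3.6³ = 46.656 reaches it, so n = 3.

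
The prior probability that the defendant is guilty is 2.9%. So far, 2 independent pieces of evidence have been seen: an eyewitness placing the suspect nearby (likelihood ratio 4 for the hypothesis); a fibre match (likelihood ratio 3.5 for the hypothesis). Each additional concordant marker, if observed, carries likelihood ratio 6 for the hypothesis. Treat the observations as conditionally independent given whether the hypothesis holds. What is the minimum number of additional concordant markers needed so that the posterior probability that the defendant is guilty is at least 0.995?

4

Prior odds = 0.029/0.971 = 29/971.
Combined Bayes factor of the evidence already in hand = 4 × 3.5 = 14.
Odds after that evidence = (29/971) × 14 = 406/971.
Target odds = 0.995/0.005 = 199.
Need 6ⁿ ≥ 199 ÷ (406/971) = 193229/406.
6³ = 216 falls short of 193229/406 but 6⁴ = 1296 reaches it, so n = 4.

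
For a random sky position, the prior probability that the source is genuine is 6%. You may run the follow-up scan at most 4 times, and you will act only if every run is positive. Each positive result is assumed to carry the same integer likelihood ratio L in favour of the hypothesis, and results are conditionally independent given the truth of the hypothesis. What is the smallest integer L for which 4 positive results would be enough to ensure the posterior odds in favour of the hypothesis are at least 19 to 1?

Prior odds = 0.06/0.94 = 3/47.
Target odds = 19.
Need L⁴ ≥ 19 ÷ (3/47) = 893/3.
4⁴ = 256 < 893/3 ≤ 625 = 5⁴, so L = 5.

5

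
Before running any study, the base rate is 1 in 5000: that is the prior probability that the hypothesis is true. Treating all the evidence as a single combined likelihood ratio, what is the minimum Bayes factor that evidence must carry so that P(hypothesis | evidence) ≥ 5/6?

24995

Prior odds = 0.0002/0.9998 = 1/4999.
Target odds = (5/6)/(1/6) = 5.
Required Bayes factor = 5 ÷ (1/4999) = 24995.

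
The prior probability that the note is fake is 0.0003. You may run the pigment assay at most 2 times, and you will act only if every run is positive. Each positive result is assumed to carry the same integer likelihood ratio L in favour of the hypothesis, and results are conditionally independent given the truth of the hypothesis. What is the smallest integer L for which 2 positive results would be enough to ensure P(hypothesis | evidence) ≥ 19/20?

Prior odds = 0.0003/0.9997 = 3/9997.
Target odds = 0.95/0.05 = 19.
Need L² ≥ 19 ÷ (3/9997) = 189943/3.
251² = 63001 < 189943/3 ≤ 63504 = 252², so L = 252.

252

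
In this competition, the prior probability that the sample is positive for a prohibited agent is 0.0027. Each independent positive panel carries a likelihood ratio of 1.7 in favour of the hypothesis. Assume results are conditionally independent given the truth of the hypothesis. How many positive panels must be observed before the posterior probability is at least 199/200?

Prior odds = 0.0027/0.9973 = 27/9973.
Likelihood ratio per positive panel = 1.7.
Target odds: 0.995 ÷ 0.005 = 199.
Require 1.7ⁿ ≥ 199 ÷ (27/9973) = 1984627/27.
1.7²¹ ≈69091.9 falls short of 1984627/27 but 1.7²² ≈117456 reaches it, so n = 22.

22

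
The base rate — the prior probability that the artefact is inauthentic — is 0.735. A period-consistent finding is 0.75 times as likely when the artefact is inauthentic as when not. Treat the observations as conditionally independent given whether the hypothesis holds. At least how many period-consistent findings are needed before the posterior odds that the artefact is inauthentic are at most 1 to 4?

Prior odds = 0.735/0.265 = 147/53.
Likelihood ratio per period-consistent finding = 0.75.
Target odds = 0.25.
Require 0.75ⁿ ≤ 0.25 ÷ (147/53) = 53/588.
0.75⁸ = 6561/65536 is still above 53/588 but 0.75⁹ = 19683/262144 is at or below it, so n = 9.

9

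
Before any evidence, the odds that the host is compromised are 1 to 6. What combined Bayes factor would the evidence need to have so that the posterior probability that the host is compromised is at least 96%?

144

Prior odds = 1/6.
Target odds = 0.96/0.04 = 24.
Required Bayes factor = 24 ÷ (1/6) = 144.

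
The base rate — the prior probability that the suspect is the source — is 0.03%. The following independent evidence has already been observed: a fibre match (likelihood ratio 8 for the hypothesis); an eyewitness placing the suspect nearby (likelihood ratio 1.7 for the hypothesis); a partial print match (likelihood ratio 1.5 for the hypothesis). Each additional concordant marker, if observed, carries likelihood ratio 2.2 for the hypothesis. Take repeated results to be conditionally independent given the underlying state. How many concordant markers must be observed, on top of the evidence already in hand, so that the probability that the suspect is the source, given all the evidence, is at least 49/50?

Prior odds = 0.0003/0.9997 = 3/9997.
Combined Bayes factor of the evidence already in hand = 8 × 1.7 × 1.5 = 20.4.
Odds after that evidence = (3/9997) × 20.4 = 306/49985.
Target odds = 0.98/0.02 = 49.
Need 2.2ⁿ ≥ 49 ÷ (306/49985) = 2449265/306.
2.2¹¹ ≈5843.18 falls short of 2449265/306 but 2.2¹² ≈12855 reaches it, so n = 12.

12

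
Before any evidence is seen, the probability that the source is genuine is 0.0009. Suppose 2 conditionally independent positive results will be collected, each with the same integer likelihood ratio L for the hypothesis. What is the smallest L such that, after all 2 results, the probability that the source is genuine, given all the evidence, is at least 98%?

Prior odds = 0.0009/0.9991 = 9/9991.
Target odds = 0.98/0.02 = 49.
Need L² ≥ 49 ÷ (9/9991) = 489559/9.
233² = 54289 < 489559/9 ≤ 54756 = 234², so L = 234.

234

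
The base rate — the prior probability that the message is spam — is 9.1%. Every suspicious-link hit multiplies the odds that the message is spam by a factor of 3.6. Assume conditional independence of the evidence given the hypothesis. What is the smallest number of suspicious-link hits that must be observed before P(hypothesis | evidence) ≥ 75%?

3

Prior odds: 0.091 ÷ 0.909 = 91/909.
Likelihood ratio per suspicious-link hit = 3.6.
Target odds: 0.75 ÷ 0.25 = 3.
Require 3.6ⁿ ≥ 3 ÷ (91/909) = 2727/91.
3.6² = 12.96 falls short of 2727/91 but 3.6³ = 46.656 reaches it, so n = 3.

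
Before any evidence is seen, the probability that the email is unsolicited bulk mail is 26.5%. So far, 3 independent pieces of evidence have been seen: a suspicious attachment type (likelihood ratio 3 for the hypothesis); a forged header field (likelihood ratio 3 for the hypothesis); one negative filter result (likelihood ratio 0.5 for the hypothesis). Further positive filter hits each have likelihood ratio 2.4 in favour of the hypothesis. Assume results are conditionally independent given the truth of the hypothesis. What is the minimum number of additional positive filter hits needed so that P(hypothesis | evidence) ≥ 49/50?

4

Prior odds = 0.265/0.735 = 53/147.
Combined Bayes factor of the evidence already in hand = 3 × 3 × 0.5 = 4.5.
Odds after that evidence = (53/147) × 4.5 = 159/98.
Target odds = 0.98/0.02 = 49.
Need 2.4ⁿ ≥ 49 ÷ (159/98) = 4802/159.
2.4³ = 13.824 falls short of 4802/159 but 2.4⁴ = 33.1776 reaches it, so n = 4.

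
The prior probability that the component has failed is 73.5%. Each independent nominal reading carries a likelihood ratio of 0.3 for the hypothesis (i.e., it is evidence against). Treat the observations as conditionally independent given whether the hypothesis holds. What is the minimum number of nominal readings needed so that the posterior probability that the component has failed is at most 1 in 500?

7

Prior odds: 0.735 ÷ 0.265 = 147/53.
Likelihood ratio per nominal reading = 0.3.
Target odds: 0.002 ÷ 0.998 = 1/499.
Require 0.3ⁿ ≤ 1/499 ÷ (147/53) = 53/73353.
0.3⁶ = 729/1000000 is still above 53/73353 but 0.3⁷ = 2187/10000000 is at or below it, so n = 7.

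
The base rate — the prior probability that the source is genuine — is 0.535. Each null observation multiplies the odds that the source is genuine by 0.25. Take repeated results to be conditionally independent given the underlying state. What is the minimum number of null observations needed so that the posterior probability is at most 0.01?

Prior odds: 0.535 ÷ 0.465 = 107/93.
Likelihood ratio per null observation = 0.25.
Target odds: 0.01 ÷ 0.99 = 1/99.
Require 0.25ⁿ ≤ 1/99 ÷ (107/93) = 31/3531.
0.25³ = 0.015625 is still above 31/3531 but 0.25⁴ = 0.00390625 is at or below it, so n = 4.

4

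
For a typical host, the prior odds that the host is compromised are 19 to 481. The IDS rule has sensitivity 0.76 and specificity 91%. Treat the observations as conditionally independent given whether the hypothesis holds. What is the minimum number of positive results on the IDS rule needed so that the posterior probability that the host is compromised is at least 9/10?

3

Prior odds = 19/481.
False-positive rate = 1 − 0.91 = 0.09; likelihood ratio of a positive = 0.76/0.09 = 76/9.
Target posterior odds = 0.9/0.1 = 9.
Need (19/481) × (76/9)ⁿ ≥ 9, i.e. (76/9)ⁿ ≥ 4329/19.
(76/9)² = 5776/81 falls short of 4329/19 but (76/9)³ = 438976/729 reaches it, so n = 3.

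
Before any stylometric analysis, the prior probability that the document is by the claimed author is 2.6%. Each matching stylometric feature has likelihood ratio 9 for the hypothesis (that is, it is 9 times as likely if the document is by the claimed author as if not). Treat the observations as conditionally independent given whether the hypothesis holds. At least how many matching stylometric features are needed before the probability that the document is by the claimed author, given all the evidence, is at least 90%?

3

Prior odds: 0.026 ÷ 0.974 = 13/487.
Likelihood ratio per matching stylometric feature = 9.
Target odds: 0.9 ÷ 0.1 = 9.
Need (13/487) × 9ⁿ ≥ 9, i.e. 9ⁿ ≥ 4383/13.
9² = 81 falls short of 4383/13 but 9³ = 729 reaches it, so n = 3.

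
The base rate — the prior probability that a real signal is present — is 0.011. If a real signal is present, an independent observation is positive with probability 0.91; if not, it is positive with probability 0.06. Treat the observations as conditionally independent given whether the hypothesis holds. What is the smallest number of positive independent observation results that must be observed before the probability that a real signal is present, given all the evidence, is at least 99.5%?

Prior odds = 0.011/0.989 = 11/989.
Likelihood ratio of a positive = 0.91/0.06 = 91/6.
Target odds: 0.995 ÷ 0.005 = 199.
Require (91/6)ⁿ ≥ 199 ÷ (11/989) = 196811/11.
(91/6)³ = 753571/216 falls short of 196811/11 but (91/6)⁴ = 68574961/1296 reaches it, so n = 4.

4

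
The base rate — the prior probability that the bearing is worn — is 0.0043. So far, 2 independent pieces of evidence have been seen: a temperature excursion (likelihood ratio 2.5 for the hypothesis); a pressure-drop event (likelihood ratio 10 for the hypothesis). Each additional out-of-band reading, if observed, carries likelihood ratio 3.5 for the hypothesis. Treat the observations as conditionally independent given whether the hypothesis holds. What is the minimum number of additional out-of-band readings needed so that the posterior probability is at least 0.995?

7

Prior odds = 0.0043/0.9957 = 43/9957.
Combined Bayes factor of the evidence already in hand = 2.5 × 10 = 25.
Odds after that evidence = (43/9957) × 25 = 1075/9957.
Target odds = 0.995/0.005 = 199.
Need 3.5ⁿ ≥ 199 ÷ (1075/9957) = 1981443/1075.
3.5⁶ = 1838.265625 falls short of 1981443/1075 but 3.5⁷ = 823543/128 reaches it, so n = 7.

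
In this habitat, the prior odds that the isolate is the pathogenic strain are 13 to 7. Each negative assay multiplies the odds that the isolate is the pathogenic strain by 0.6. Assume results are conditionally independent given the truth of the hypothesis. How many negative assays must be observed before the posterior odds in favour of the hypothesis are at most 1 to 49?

Prior odds = 13/7.
Likelihood ratio per negative assay = 0.6.
Target odds = 1/49.
Need (13/7) × 0.6ⁿ ≤ 1/49, i.e. 0.6ⁿ ≤ 1/91.
0.6⁸ = 6561/390625 is still above 1/91 but 0.6⁹ = 19683/1953125 is at or below it, so n = 9.

9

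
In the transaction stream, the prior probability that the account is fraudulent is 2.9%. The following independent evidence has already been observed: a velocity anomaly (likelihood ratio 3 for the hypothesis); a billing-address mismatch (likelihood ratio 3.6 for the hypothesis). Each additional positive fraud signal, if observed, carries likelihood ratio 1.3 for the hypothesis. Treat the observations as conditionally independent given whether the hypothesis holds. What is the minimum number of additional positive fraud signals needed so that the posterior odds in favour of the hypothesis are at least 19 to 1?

16

Prior odds = 0.029/0.971 = 29/971.
Combined Bayes factor of the evidence already in hand = 3 × 3.6 = 10.8.
Odds after that evidence = (29/971) × 10.8 = 1566/4855.
Target odds = 19.
Need 1.3ⁿ ≥ 19 ÷ (1566/4855) = 92245/1566.
1.3¹⁵ ≈51.1859 falls short of 92245/1566 but 1.3¹⁶ ≈66.5417 reaches it, so n = 16.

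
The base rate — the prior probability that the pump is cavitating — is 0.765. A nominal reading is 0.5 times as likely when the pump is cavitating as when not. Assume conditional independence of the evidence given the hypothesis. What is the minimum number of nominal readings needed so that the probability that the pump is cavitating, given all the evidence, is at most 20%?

4

Prior odds: 0.765 ÷ 0.235 = 153/47.
Likelihood ratio per nominal reading = 0.5.
Target posterior odds = 0.2/0.8 = 0.25.
Require 0.5ⁿ ≤ 0.25 ÷ (153/47) = 47/612.
0.5³ = 0.125 is still above 47/612 but 0.5⁴ = 0.0625 is at or below it, so n = 4.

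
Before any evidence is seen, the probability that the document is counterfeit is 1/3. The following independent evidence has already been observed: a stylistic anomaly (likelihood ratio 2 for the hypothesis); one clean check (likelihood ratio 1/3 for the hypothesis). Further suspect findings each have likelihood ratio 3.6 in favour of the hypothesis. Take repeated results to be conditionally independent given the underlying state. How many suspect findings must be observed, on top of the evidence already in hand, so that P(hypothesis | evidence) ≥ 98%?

Prior odds = (1/3)/(2/3) = 0.5.
Combined Bayes factor of the evidence already in hand = 2 × (1/3) = 2/3.
Odds after that evidence = 0.5 × 2/3 = 1/3.
Target odds = 0.98/0.02 = 49.
Need 3.6ⁿ ≥ 49 ÷ (1/3) = 147.
3.6³ = 46.656 falls short of 147 but 3.6⁴ = 167.9616 reaches it, so n = 4.

4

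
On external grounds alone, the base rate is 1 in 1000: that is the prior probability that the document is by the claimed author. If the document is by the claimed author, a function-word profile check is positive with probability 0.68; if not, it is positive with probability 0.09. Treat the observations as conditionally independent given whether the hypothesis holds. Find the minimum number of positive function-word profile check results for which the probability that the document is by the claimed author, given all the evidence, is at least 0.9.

5

Prior odds = 0.001/0.999 = 1/999.
Likelihood ratio of a positive = 0.68/0.09 = 68/9.
Target odds: 0.9 ÷ 0.1 = 9.
Need (1/999) × (68/9)ⁿ ≥ 9, i.e. (68/9)ⁿ ≥ 8991.
(68/9)⁴ = 21381376/6561 falls short of 8991 but (68/9)⁵ ≈24622.5 reaches it, so n = 5.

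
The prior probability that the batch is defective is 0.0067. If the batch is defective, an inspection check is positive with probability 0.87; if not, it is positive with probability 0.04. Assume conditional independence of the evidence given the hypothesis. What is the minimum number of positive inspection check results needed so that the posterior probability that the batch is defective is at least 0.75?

Prior odds: 0.0067 ÷ 0.9933 = 67/9933.
Likelihood ratio of a positive = 0.87/0.04 = 21.75.
Target odds: 0.75 ÷ 0.25 = 3.
Require 21.75ⁿ ≥ 3 ÷ (67/9933) = 29799/67.
21.75¹ = 21.75 falls short of 29799/67 but 21.75² = 473.0625 reaches it, so n = 2.

2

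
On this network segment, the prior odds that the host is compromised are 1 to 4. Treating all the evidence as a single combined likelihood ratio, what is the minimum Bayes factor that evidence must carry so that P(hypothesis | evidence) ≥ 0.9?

36

Prior odds = 0.25.
Target odds = 0.9/0.1 = 9.
Required Bayes factor = 9 ÷ 0.25 = 36.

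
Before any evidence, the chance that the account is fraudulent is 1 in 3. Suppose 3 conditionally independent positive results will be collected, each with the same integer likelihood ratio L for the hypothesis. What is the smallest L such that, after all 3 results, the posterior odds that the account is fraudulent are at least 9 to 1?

Prior odds = (1/3)/(2/3) = 0.5.
Target odds = 9.
Need L³ ≥ 9 ÷ 0.5 = 18.
2³ = 8 < 18 ≤ 27 = 3³, so L = 3.

3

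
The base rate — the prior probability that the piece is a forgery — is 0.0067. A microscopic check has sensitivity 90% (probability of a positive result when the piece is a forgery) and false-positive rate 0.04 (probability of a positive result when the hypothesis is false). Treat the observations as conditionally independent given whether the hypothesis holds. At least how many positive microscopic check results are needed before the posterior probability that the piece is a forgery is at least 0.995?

Prior odds = 0.0067/0.9933 = 67/9933.
Likelihood ratio of a positive result = 0.9/0.04 = 22.5.
Target posterior odds = 0.995/0.005 = 199.
Require 22.5ⁿ ≥ 199 ÷ (67/9933) = 1976667/67.
22.5³ = 11390.625 falls short of 1976667/67 but 22.5⁴ = 256289.0625 reaches it, so n = 4.

4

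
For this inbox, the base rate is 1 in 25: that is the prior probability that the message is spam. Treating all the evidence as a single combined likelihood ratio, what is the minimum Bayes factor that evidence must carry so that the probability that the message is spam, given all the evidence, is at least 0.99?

Prior odds = 0.04/0.96 = 1/24.
Target odds = 0.99/0.01 = 99.
Required Bayes factor = 99 ÷ (1/24) = 2376.

2376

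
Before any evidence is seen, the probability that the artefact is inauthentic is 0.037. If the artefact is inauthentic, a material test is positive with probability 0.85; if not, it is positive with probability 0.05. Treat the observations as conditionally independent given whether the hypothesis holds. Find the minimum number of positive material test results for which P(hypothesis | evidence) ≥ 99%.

Prior odds = 0.037/0.963 = 37/963.
Likelihood ratio of a positive = 0.85/0.05 = 17.
Target odds: 0.99 ÷ 0.01 = 99.
Require 17ⁿ ≥ 99 ÷ (37/963) = 95337/37.
17² = 289 falls short of 95337/37 but 17³ = 4913 reaches it, so n = 3.

3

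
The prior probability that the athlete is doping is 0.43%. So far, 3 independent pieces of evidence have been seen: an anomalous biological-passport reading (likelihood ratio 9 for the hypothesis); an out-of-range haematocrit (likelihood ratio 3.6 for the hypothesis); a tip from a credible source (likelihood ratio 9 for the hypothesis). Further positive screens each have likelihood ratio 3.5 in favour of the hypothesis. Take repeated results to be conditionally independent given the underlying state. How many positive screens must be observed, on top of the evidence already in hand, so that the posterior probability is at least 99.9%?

Prior odds = 0.0043/0.9957 = 43/9957.
Combined Bayes factor of the evidence already in hand = 9 × 3.6 × 9 = 291.6.
Odds after that evidence = (43/9957) × 291.6 = 20898/16595.
Target odds = 0.999/0.001 = 999.
Need 3.5ⁿ ≥ 999 ÷ (20898/16595) = 614015/774.
3.5⁵ = 525.21875 falls short of 614015/774 but 3.5⁶ = 1838.265625 reaches it, so n = 6.

6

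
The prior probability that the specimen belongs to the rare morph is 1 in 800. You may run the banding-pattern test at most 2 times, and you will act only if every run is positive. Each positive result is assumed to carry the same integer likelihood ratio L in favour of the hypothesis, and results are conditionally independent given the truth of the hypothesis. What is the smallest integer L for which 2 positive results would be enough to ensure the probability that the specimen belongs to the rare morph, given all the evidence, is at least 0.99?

282

Prior odds = 0.00125/0.99875 = 1/799.
Target odds = 0.99/0.01 = 99.
Need L² ≥ 99 ÷ (1/799) = 79101.
281² = 78961 < 79101 ≤ 79524 = 282², so L = 282.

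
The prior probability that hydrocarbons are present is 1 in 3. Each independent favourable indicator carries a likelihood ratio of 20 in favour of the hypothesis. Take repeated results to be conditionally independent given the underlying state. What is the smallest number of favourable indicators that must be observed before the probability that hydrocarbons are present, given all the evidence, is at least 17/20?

1

Prior odds: (1/3) ÷ (2/3) = 0.5.
Likelihood ratio per favourable indicator = 20.
Target odds: 0.85 ÷ 0.15 = 17/3.
Need 0.5 × 20ⁿ ≥ 17/3, i.e. 20ⁿ ≥ 34/3.
20¹ = 20, which meets the required 34/3; so n = 1.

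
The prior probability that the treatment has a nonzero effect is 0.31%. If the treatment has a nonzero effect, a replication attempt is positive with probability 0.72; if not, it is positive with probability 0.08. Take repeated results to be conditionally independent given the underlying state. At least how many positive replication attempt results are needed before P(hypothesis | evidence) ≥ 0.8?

4

Prior odds = 0.0031/0.9969 = 31/9969.
Likelihood ratio of a positive = 0.72/0.08 = 9.
Target posterior odds = 0.8/0.2 = 4.
Need (31/9969) × 9ⁿ ≥ 4, i.e. 9ⁿ ≥ 39876/31.
9³ = 729 falls short of 39876/31 but 9⁴ = 6561 reaches it, so n = 4.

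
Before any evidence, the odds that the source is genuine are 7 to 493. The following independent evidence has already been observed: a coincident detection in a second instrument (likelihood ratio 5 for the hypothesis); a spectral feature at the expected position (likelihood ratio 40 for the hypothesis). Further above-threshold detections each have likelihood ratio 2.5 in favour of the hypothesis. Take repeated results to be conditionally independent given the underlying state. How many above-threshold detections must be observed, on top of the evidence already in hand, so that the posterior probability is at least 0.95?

3

Prior odds = 7/493.
Combined Bayes factor of the evidence already in hand = 5 × 40 = 200.
Odds after that evidence = (7/493) × 200 = 1400/493.
Target odds = 0.95/0.05 = 19.
Need 2.5ⁿ ≥ 19 ÷ (1400/493) = 9367/1400.
2.5² = 6.25 falls short of 9367/1400 but 2.5³ = 15.625 reaches it, so n = 3.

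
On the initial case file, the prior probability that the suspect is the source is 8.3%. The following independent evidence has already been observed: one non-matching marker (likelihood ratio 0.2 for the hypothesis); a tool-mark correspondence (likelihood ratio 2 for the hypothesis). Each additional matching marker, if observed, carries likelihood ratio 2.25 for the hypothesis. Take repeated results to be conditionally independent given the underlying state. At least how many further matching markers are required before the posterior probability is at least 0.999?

Prior odds = 0.083/0.917 = 83/917.
Combined Bayes factor of the evidence already in hand = 0.2 × 2 = 0.4.
Odds after that evidence = (83/917) × 0.4 = 166/4585.
Target odds = 0.999/0.001 = 999.
Need 2.25ⁿ ≥ 999 ÷ (166/4585) = 4580415/166.
2.25¹² ≈16834.1 falls short of 4580415/166 but 2.25¹³ ≈37876.8 reaches it, so n = 13.

13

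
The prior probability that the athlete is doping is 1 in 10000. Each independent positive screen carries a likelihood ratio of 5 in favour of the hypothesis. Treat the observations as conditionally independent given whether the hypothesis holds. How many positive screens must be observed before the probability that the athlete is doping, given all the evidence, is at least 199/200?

Prior odds: 0.0001 ÷ 0.9999 = 1/9999.
Likelihood ratio per positive screen = 5.
Target posterior odds = 0.995/0.005 = 199.
Require 5ⁿ ≥ 199 ÷ (1/9999) = 1989801.
5⁹ = 1953125 falls short of 1989801 but 5¹⁰ = 9765625 reaches it, so n = 10.

10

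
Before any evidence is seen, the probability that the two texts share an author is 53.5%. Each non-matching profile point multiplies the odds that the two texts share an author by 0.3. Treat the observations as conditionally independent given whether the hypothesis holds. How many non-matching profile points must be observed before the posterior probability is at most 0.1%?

6

Prior odds = 0.535/0.465 = 107/93.
Likelihood ratio per non-matching profile point = 0.3.
Target odds: 0.001 ÷ 0.999 = 1/999.
Require 0.3ⁿ ≤ 1/999 ÷ (107/93) = 31/35631.
0.3⁵ = 243/100000 is still above 31/35631 but 0.3⁶ = 729/1000000 is at or below it, so n = 6.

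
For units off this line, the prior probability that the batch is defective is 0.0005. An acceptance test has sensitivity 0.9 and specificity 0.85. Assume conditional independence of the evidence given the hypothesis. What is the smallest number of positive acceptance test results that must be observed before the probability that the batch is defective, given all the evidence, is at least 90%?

Prior odds: 0.0005 ÷ 0.9995 = 1/1999.
False-positive rate = 1 − 0.85 = 0.15; likelihood ratio of a positive = 0.9/0.15 = 6.
Target posterior odds = 0.9/0.1 = 9.
Need (1/1999) × 6ⁿ ≥ 9, i.e. 6ⁿ ≥ 17991.
6⁵ = 7776 falls short of 17991 but 6⁶ = 46656 reaches it, so n = 6.

6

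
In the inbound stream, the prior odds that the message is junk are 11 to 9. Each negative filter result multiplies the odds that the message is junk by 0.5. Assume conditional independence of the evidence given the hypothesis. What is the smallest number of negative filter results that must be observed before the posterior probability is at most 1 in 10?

Prior odds = 11/9.
Likelihood ratio per negative filter result = 0.5.
Target odds: 0.1 ÷ 0.9 = 1/9.
Require 0.5ⁿ ≤ 1/9 ÷ (11/9) = 1/11.
0.5³ = 0.125 is still above 1/11 but 0.5⁴ = 0.0625 is at or below it, so n = 4.

4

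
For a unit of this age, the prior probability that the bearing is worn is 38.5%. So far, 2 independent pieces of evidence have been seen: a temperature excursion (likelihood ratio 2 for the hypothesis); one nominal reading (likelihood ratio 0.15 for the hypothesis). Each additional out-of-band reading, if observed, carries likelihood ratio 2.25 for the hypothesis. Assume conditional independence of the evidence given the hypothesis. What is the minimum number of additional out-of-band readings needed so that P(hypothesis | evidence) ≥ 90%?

5

Prior odds = 0.385/0.615 = 77/123.
Combined Bayes factor of the evidence already in hand = 2 × 0.15 = 0.3.
Odds after that evidence = (77/123) × 0.3 = 77/410.
Target odds = 0.9/0.1 = 9.
Need 2.25ⁿ ≥ 9 ÷ (77/410) = 3690/77.
2.25⁴ = 25.62890625 falls short of 3690/77 but 2.25⁵ = 59049/1024 reaches it, so n = 5.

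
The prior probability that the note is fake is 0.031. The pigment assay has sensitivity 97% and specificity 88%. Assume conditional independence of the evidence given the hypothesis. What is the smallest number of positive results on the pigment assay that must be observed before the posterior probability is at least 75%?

Prior odds: 0.031 ÷ 0.969 = 31/969.
False-positive rate = 1 − 0.88 = 0.12; likelihood ratio of a positive = 0.97/0.12 = 97/12.
Target posterior odds = 0.75/0.25 = 3.
Need (31/969) × (97/12)ⁿ ≥ 3, i.e. (97/12)ⁿ ≥ 2907/31.
(97/12)² = 9409/144 falls short of 2907/31 but (97/12)³ = 912673/1728 reaches it, so n = 3.

3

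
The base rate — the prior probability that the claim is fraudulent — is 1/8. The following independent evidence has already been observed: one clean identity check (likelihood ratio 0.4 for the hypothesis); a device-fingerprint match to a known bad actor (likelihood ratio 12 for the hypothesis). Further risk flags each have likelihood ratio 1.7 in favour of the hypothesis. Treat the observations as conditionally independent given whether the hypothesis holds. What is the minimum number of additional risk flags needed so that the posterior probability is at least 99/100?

10

Prior odds = 0.125/0.875 = 1/7.
Combined Bayes factor of the evidence already in hand = 0.4 × 12 = 4.8.
Odds after that evidence = (1/7) × 4.8 = 24/35.
Target odds = 0.99/0.01 = 99.
Need 1.7ⁿ ≥ 99 ÷ (24/35) = 144.375.
1.7⁹ ≈118.588 falls short of 144.375 but 1.7¹⁰ ≈201.599 reaches it, so n = 10.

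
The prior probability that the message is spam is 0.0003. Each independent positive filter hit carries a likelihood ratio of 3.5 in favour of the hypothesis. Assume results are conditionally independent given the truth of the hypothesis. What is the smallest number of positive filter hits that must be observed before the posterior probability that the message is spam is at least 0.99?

Prior odds: 0.0003 ÷ 0.9997 = 3/9997.
Likelihood ratio per positive filter hit = 3.5.
Target posterior odds = 0.99/0.01 = 99.
Require 3.5ⁿ ≥ 99 ÷ (3/9997) = 329901.
3.5¹⁰ = 282475249/1024 falls short of 329901 but 3.5¹¹ ≈965492 reaches it, so n = 11.

11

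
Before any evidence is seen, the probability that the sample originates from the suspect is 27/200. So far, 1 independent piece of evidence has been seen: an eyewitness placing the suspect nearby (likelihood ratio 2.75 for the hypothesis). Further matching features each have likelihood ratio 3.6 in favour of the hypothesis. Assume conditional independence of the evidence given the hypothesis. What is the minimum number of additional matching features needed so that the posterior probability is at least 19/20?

Prior odds = 0.135/0.865 = 27/173.
Bayes factor of the evidence already in hand = 2.75.
Odds after that evidence = (27/173) × 2.75 = 297/692.
Target odds = 0.95/0.05 = 19.
Need 3.6ⁿ ≥ 19 ÷ (297/692) = 13148/297.
3.6² = 12.96 falls short of 13148/297 but 3.6³ = 46.656 reaches it, so n = 3.

3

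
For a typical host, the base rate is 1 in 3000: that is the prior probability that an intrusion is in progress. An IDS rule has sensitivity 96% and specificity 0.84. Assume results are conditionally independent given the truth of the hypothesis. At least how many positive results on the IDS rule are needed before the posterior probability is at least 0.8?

Prior odds = (1/3000)/(2999/3000) = 1/2999.
False-positive rate = 1 − 0.84 = 0.16; likelihood ratio of a positive = 0.96/0.16 = 6.
Target odds: 0.8 ÷ 0.2 = 4.
Need (1/2999) × 6ⁿ ≥ 4, i.e. 6ⁿ ≥ 11996.
6⁵ = 7776 falls short of 11996 but 6⁶ = 46656 reaches it, so n = 6.

6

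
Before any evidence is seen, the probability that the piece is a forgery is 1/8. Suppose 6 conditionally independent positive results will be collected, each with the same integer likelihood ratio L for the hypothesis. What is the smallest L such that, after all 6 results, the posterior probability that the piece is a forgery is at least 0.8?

Prior odds = 0.125/0.875 = 1/7.
Target odds = 0.8/0.2 = 4.
Need L⁶ ≥ 4 ÷ (1/7) = 28.
1⁶ = 1 < 28 ≤ 64 = 2⁶, so L = 2.

2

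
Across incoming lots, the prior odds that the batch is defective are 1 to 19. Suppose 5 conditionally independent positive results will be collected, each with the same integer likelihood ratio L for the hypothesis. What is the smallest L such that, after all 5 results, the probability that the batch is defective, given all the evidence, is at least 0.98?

Prior odds = 1/19.
Target odds = 0.98/0.02 = 49.
Need L⁵ ≥ 49 ÷ (1/19) = 931.
3⁵ = 243 < 931 ≤ 1024 = 4⁵, so L = 4.

4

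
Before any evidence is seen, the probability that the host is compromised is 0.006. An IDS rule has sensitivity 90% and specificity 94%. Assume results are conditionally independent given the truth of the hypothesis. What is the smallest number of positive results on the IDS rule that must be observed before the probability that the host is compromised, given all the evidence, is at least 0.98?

Prior odds: 0.006 ÷ 0.994 = 3/497.
False-positive rate = 1 − 0.94 = 0.06; likelihood ratio of a positive = 0.9/0.06 = 15.
Target posterior odds = 0.98/0.02 = 49.
Require 15ⁿ ≥ 49 ÷ (3/497) = 24353/3.
15³ = 3375 falls short of 24353/3 but 15⁴ = 50625 reaches it, so n = 4.

4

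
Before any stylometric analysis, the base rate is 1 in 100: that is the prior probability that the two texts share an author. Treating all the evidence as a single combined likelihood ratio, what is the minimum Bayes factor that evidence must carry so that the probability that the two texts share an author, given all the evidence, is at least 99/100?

Prior odds = 0.01/0.99 = 1/99.
Target odds = 0.99/0.01 = 99.
Required Bayes factor = 99 ÷ (1/99) = 9801.

9801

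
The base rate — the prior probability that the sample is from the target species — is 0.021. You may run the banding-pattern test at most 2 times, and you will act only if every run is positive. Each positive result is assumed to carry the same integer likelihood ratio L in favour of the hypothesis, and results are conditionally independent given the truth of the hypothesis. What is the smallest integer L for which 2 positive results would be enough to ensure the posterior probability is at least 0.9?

21

Prior odds = 0.021/0.979 = 21/979.
Target odds = 0.9/0.1 = 9.
Need L² ≥ 9 ÷ (21/979) = 2937/7.
20² = 400 < 2937/7 ≤ 441 = 21², so L = 21.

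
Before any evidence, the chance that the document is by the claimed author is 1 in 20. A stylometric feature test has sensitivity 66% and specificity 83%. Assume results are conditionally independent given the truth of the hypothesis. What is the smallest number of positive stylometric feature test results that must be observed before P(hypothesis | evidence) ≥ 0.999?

Prior odds: 0.05 ÷ 0.95 = 1/19.
False-positive rate = 1 − 0.83 = 0.17; likelihood ratio of a positive = 0.66/0.17 = 66/17.
Target posterior odds = 0.999/0.001 = 999.
Need (1/19) × (66/17)ⁿ ≥ 999, i.e. (66/17)ⁿ ≥ 18981.
(66/17)⁷ ≈13294.3 falls short of 18981 but (66/17)⁸ ≈51613.1 reaches it, so n = 8.

8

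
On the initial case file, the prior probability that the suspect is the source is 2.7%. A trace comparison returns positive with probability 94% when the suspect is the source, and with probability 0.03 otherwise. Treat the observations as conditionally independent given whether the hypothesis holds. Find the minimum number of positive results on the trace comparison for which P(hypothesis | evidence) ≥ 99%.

Prior odds: 0.027 ÷ 0.973 = 27/973.
Likelihood ratio of a positive result = 0.94/0.03 = 94/3.
Target odds: 0.99 ÷ 0.01 = 99.
Need (27/973) × (94/3)ⁿ ≥ 99, i.e. (94/3)ⁿ ≥ 10703/3.
(94/3)² = 8836/9 falls short of 10703/3 but (94/3)³ = 830584/27 reaches it, so n = 3.

3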